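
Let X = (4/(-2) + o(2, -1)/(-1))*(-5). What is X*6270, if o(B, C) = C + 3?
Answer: 125400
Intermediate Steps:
o(B, C) = 3 + C
X = 20 (X = (4/(-2) + (3 - 1)/(-1))*(-5) = (4*(-1/2) + 2*(-1))*(-5) = (-2 - 2)*(-5) = -4*(-5) = 20)
X*6270 = 20*6270 = 125400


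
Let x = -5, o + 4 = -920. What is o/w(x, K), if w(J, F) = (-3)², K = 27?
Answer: -308/3 ≈ -102.67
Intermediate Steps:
o = -924 (o = -4 - 920 = -924)
w(J, F) = 9
o/w(x, K) = -924/9 = -924*⅑ = -308/3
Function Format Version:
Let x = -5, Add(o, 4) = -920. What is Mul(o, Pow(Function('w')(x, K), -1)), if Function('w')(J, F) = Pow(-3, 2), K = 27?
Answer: Rational(-308, 3) ≈ -102.67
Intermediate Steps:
o = -924 (o = Add(-4, -920) = -924)
Function('w')(J, F) = 9
Mul(o, Pow(Function('w')(x, K), -1)) = Mul(-924, Pow(9, -1)) = Mul(-924, Rational(1, 9)) = Rational(-308, 3)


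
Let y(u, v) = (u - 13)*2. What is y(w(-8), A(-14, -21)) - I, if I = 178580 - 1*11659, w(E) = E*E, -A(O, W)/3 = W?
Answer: -166819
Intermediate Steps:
A(O, W) = -3*W
w(E) = E²
y(u, v) = -26 + 2*u (y(u, v) = (-13 + u)*2 = -26 + 2*u)
I = 166921 (I = 178580 - 11659 = 166921)
y(w(-8), A(-14, -21)) - I = (-26 + 2*(-8)²) - 1*166921 = (-26 + 2*64) - 166921 = (-26 + 128) - 166921 = 102 - 166921 = -166819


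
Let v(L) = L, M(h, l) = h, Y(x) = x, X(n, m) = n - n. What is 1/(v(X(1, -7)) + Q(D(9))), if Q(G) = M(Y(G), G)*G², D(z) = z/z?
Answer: 1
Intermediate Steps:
X(n, m) = 0
D(z) = 1
Q(G) = G³ (Q(G) = G*G² = G³)
1/(v(X(1, -7)) + Q(D(9))) = 1/(0 + 1³) = 1/(0 + 1) = 1/1 = 1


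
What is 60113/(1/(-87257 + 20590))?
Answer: -4007553371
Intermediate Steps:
60113/(1/(-87257 + 20590)) = 60113/(1/(-66667)) = 60113/(-1/66667) = 60113*(-66667) = -4007553371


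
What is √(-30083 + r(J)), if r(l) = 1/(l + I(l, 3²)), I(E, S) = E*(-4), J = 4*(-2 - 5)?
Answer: I*√53066391/42 ≈ 173.44*I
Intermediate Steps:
J = -28 (J = 4*(-7) = -28)
I(E, S) = -4*E
r(l) = -1/(3*l) (r(l) = 1/(l - 4*l) = 1/(-3*l) = -1/(3*l))
√(-30083 + r(J)) = √(-30083 - ⅓/(-28)) = √(-30083 - ⅓*(-1/28)) = √(-30083 + 1/84) = √(-2526971/84) = I*√53066391/42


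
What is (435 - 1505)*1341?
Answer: -1434870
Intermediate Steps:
(435 - 1505)*1341 = -1070*1341 = -1434870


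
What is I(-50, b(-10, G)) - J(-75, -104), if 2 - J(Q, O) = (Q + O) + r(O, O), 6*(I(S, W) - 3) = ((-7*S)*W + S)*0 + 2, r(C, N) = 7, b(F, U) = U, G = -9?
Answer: -512/3 ≈ -170.67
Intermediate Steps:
I(S, W) = 10/3 (I(S, W) = 3 + (((-7*S)*W + S)*0 + 2)/6 = 3 + ((-7*S*W + S)*0 + 2)/6 = 3 + ((S - 7*S*W)*0 + 2)/6 = 3 + (0 + 2)/6 = 3 + (⅙)*2 = 3 + ⅓ = 10/3)
J(Q, O) = -5 - O - Q (J(Q, O) = 2 - ((Q + O) + 7) = 2 - ((O + Q) + 7) = 2 - (7 + O + Q) = 2 + (-7 - O - Q) = -5 - O - Q)
I(-50, b(-10, G)) - J(-75, -104) = 10/3 - (-5 - 1*(-104) - 1*(-75)) = 10/3 - (-5 + 104 + 75) = 10/3 - 1*174 = 10/3 - 174 = -512/3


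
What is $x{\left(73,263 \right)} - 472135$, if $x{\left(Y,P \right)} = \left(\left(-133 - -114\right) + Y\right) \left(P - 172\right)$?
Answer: $-467221$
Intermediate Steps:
$x{\left(Y,P \right)} = \left(-172 + P\right) \left(-19 + Y\right)$ ($x{\left(Y,P \right)} = \left(\left(-133 + 114\right) + Y\right) \left(-172 + P\right) = \left(-19 + Y\right) \left(-172 + P\right) = \left(-172 + P\right) \left(-19 + Y\right)$)
$x{\left(73,263 \right)} - 472135 = \left(3268 - 12556 - 4997 + 263 \cdot 73\right) - 472135 = \left(3268 - 12556 - 4997 + 19199\right) - 472135 = 4914 - 472135 = -467221$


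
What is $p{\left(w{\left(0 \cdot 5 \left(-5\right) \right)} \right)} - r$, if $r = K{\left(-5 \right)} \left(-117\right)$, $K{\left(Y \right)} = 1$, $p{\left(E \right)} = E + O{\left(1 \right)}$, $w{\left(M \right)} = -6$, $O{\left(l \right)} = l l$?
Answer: $112$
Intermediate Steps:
$O{\left(l \right)} = l^{2}$
$p{\left(E \right)} = 1 + E$ ($p{\left(E \right)} = E + 1^{2} = E + 1 = 1 + E$)
$r = -117$ ($r = 1 \left(-117\right) = -117$)
$p{\left(w{\left(0 \cdot 5 \left(-5\right) \right)} \right)} - r = \left(1 - 6\right) - -117 = -5 + 117 = 112$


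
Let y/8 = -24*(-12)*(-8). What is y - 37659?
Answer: -56091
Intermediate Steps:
y = -18432 (y = 8*(-24*(-12)*(-8)) = 8*(288*(-8)) = 8*(-2304) = -18432)
y - 37659 = -18432 - 37659 = -56091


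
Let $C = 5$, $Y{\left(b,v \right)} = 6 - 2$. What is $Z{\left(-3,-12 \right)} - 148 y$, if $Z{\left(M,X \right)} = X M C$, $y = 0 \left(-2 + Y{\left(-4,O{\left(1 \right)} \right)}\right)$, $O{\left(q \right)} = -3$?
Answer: $180$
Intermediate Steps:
$Y{\left(b,v \right)} = 4$
$y = 0$ ($y = 0 \left(-2 + 4\right) = 0 \cdot 2 = 0$)
$Z{\left(M,X \right)} = 5 M X$ ($Z{\left(M,X \right)} = X M 5 = M X 5 = 5 M X$)
$Z{\left(-3,-12 \right)} - 148 y = 5 \left(-3\right) \left(-12\right) - 0 = 180 + 0 = 180$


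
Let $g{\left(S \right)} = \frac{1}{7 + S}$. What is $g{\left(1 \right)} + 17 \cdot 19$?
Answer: $\frac{2585}{8} \approx 323.13$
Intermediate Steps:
$g{\left(1 \right)} + 17 \cdot 19 = \frac{1}{7 + 1} + 17 \cdot 19 = \frac{1}{8} + 323 = \frac{2585}{8}$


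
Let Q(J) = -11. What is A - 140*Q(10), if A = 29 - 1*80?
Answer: 1489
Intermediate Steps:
A = -51 (A = 29 - 80 = -51)
A - 140*Q(10) = -51 - 140*(-11) = -51 + 1540 = 1489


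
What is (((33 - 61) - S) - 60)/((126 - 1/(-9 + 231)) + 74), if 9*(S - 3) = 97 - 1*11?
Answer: -66970/133197 ≈ -0.50279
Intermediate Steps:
S = 113/9 (S = 3 + (97 - 1*11)/9 = 3 + (97 - 11)/9 = 3 + (1/9)*86 = 3 + 86/9 = 113/9 ≈ 12.556)
(((33 - 61) - S) - 60)/((126 - 1/(-9 + 231)) + 74) = (((33 - 61) - 1*113/9) - 60)/((126 - 1/(-9 + 231)) + 74) = ((-28 - 113/9) - 60)/((126 - 1/222) + 74) = (-365/9 - 60)/((126 - 1*1/222) + 74) = -905/(9*((126 - 1/222) + 74)) = -905/(9*(27971/222 + 74)) = -905/(9*44399/222) = -905/9*222/44399 = -66970/133197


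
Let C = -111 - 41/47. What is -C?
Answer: 5258/47 ≈ 111.87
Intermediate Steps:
C = -5258/47 (C = -111 + (1/47)*(-41) = -111 - 41/47 = -5258/47 ≈ -111.87)
-C = -1*(-5258/47) = 5258/47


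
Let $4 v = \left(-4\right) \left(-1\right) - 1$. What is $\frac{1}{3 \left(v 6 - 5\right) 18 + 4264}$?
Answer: $\frac{1}{4237} \approx 0.00023602$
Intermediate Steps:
$v = \frac{3}{4}$ ($v = \frac{\left(-4\right) \left(-1\right) - 1}{4} = \frac{4 - 1}{4} = \frac{1}{4} \cdot 3 = \frac{3}{4} \approx 0.75$)
$\frac{1}{3 \left(v 6 - 5\right) 18 + 4264} = \frac{1}{3 \left(\frac{3}{4} \cdot 6 - 5\right) 18 + 4264} = \frac{1}{3 \left(\frac{9}{2} - 5\right) 18 + 4264} = \frac{1}{3 \left(- \frac{1}{2}\right) 18 + 4264} = \frac{1}{\left(- \frac{3}{2}\right) 18 + 4264} = \frac{1}{-27 + 4264} = \frac{1}{4237}$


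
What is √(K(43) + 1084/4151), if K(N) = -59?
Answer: 5*I*√40484703/4151 ≈ 7.6641*I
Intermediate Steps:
√(K(43) + 1084/4151) = √(-59 + 1084/4151) = √(-243825/4151) = 5*I*√40484703/4151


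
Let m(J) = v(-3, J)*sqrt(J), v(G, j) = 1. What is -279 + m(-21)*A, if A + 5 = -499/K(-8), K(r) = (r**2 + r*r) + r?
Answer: -279 - 1099*I*sqrt(21)/120 ≈ -279.0 - 41.969*I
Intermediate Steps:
K(r) = r + 2*r**2 (K(r) = (r**2 + r**2) + r = 2*r**2 + r = r + 2*r**2)
A = -1099/120 (A = -5 - 499*(-1/(8*(1 + 2*(-8)))) = -5 - 499*(-1/(8*(1 - 16))) = -5 - 499/((-8*(-15))) = -5 - 499/120 = -1099/120 ≈ -9.1583)
m(J) = sqrt(J) (m(J) = 1*sqrt(J) = sqrt(J))
-279 + m(-21)*A = -279 + sqrt(-21)*(-1099/120) = -279 + (I*sqrt(21))*(-1099/120) = -279 - 1099*I*sqrt(21)/120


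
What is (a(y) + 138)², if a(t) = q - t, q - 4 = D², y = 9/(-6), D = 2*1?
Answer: 87025/4 ≈ 21756.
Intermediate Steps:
D = 2
y = -3/2 (y = 9*(-⅙) = -3/2 ≈ -1.5000)
q = 8 (q = 4 + 2² = 4 + 4 = 8)
a(t) = 8 - t
(a(y) + 138)² = ((8 - 1*(-3/2)) + 138)² = ((8 + 3/2) + 138)² = (19/2 + 138)² = (295/2)² = 87025/4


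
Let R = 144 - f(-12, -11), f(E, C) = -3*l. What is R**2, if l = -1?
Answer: 19881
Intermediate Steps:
f(E, C) = 3 (f(E, C) = -3*(-1) = 3)
R = 141 (R = 144 - 1*3 = 144 - 3 = 141)
R**2 = 141**2 = 19881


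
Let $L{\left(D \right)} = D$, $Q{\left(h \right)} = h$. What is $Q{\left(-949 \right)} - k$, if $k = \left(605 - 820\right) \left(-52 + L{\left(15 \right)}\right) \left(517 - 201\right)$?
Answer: $-2514729$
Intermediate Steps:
$k = 2513780$ ($k = \left(605 - 820\right) \left(-52 + 15\right) \left(517 - 201\right) = - 215 \left(\left(-37\right) 316\right) = \left(-215\right) \left(-11692\right) = 2513780$)
$Q{\left(-949 \right)} - k = -949 - 2513780 = -2514729$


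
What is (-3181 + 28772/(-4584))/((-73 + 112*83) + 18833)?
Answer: -3652619/32152176 ≈ -0.11360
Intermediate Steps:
(-3181 + 28772/(-4584))/((-73 + 112*83) + 18833) = (-3181 + 28772*(-1/4584))/((-73 + 9296) + 18833) = (-3181 - 7193/1146)/(9223 + 18833) = -3652619/1146/28056 = -3652619/1146*1/28056 = -3652619/32152176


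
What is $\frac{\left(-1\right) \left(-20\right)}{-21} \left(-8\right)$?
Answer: $\frac{160}{21} \approx 7.619$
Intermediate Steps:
$\frac{\left(-1\right) \left(-20\right)}{-21} \left(-8\right) = \left(- \frac{1}{21}\right) 20 \left(-8\right) = \left(- \frac{20}{21}\right) \left(-8\right) = \frac{160}{21}$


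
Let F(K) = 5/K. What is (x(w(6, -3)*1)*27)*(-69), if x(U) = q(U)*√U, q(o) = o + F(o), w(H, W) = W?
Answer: 8694*I*√3 ≈ 15058.0*I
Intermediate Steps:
q(o) = o + 5/o
x(U) = √U*(U + 5/U) (x(U) = (U + 5/U)*√U = √U*(U + 5/U))
(x(w(6, -3)*1)*27)*(-69) = (((5 + (-3*1)²)/√(-3*1))*27)*(-69) = (((5 + (-3)²)/√(-3))*27)*(-69) = (((-I*√3/3)*(5 + 9))*27)*(-69) = ((-I*√3/3*14)*27)*(-69) = (-14*I*√3/3*27)*(-69) = -126*I*√3*(-69) = 8694*I*√3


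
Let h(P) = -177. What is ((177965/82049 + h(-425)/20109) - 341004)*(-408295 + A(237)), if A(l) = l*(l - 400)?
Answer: 83817529194957242984/549974447 ≈ 1.5240e+11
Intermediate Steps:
A(l) = l*(-400 + l)
((177965/82049 + h(-425)/20109) - 341004)*(-408295 + A(237)) = ((177965/82049 - 177/20109) - 341004)*(-408295 + 237*(-400 + 237)) = ((177965*(1/82049) - 177*1/20109) - 341004)*(-408295 + 237*(-163)) = ((177965/82049 - 59/6703) - 341004)*(-408295 - 38631) = (1188058504/549974447 - 341004)*(-446926) = -187542298266284/549974447*(-446926) = 83817529194957242984/549974447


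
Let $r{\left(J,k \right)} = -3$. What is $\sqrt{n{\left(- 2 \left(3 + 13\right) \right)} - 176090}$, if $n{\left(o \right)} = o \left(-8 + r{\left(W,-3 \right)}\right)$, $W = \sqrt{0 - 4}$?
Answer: $i \sqrt{175738} \approx 419.21 i$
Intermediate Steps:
$W = 2 i$ ($W = \sqrt{-4} = 2 i \approx 2.0 i$)
$n{\left(o \right)} = - 11 o$ ($n{\left(o \right)} = o \left(-8 - 3\right) = o \left(-11\right) = - 11 o$)
$\sqrt{n{\left(- 2 \left(3 + 13\right) \right)} - 176090} = \sqrt{- 11 \left(- 2 \left(3 + 13\right)\right) - 176090} = \sqrt{- 11 \left(\left(-2\right) 16\right) - 176090} = \sqrt{\left(-11\right) \left(-32\right) - 176090} = \sqrt{352 - 176090} = \sqrt{-175738} = i \sqrt{175738}$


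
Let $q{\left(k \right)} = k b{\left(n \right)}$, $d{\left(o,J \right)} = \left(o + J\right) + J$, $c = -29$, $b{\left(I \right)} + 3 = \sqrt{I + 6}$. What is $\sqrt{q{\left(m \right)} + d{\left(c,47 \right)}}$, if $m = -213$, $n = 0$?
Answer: $\sqrt{704 - 213 \sqrt{6}} \approx 13.5$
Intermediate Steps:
$b{\left(I \right)} = -3 + \sqrt{6 + I}$ ($b{\left(I \right)} = -3 + \sqrt{I + 6} = -3 + \sqrt{6 + I}$)
$d{\left(o,J \right)} = o + 2 J$ ($d{\left(o,J \right)} = \left(J + o\right) + J = o + 2 J$)
$q{\left(k \right)} = k \left(-3 + \sqrt{6}\right)$ ($q{\left(k \right)} = k \left(-3 + \sqrt{6 + 0}\right) = k \left(-3 + \sqrt{6}\right)$)
$\sqrt{q{\left(m \right)} + d{\left(c,47 \right)}} = \sqrt{- 213 \left(-3 + \sqrt{6}\right) + \left(-29 + 2 \cdot 47\right)} = \sqrt{\left(639 - 213 \sqrt{6}\right) + \left(-29 + 94\right)} = \sqrt{\left(639 - 213 \sqrt{6}\right) + 65} = \sqrt{704 - 213 \sqrt{6}}$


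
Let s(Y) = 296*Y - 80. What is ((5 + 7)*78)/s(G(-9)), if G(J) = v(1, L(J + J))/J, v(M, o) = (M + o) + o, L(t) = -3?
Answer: 1053/95 ≈ 11.084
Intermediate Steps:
v(M, o) = M + 2*o
G(J) = -5/J (G(J) = (1 + 2*(-3))/J = (1 - 6)/J = -5/J)
s(Y) = -80 + 296*Y
((5 + 7)*78)/s(G(-9)) = ((5 + 7)*78)/(-80 + 296*(-5/(-9))) = (12*78)/(-80 + 296*(-5*(-⅑))) = 936/(-80 + 296*(5/9)) = 936/(-80 + 1480/9) = 936/(760/9) = 936*(9/760) = 1053/95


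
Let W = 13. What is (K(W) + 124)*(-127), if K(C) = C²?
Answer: -37211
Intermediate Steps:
(K(W) + 124)*(-127) = (13² + 124)*(-127) = (169 + 124)*(-127) = 293*(-127) = -37211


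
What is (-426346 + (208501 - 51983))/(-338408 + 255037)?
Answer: 269828/83371 ≈ 3.2365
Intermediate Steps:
(-426346 + (208501 - 51983))/(-338408 + 255037) = (-426346 + 156518)/(-83371) = -269828*(-1/83371) = 269828/83371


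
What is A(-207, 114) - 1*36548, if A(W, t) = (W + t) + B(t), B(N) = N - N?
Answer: -36641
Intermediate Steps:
B(N) = 0
A(W, t) = W + t (A(W, t) = (W + t) + 0 = W + t)
A(-207, 114) - 1*36548 = (-207 + 114) - 1*36548 = -93 - 36548 = -36641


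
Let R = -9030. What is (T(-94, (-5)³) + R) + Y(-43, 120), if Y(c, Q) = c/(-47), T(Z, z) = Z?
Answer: -428785/47 ≈ -9123.1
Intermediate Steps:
Y(c, Q) = -c/47 (Y(c, Q) = c*(-1/47) = -c/47)
(T(-94, (-5)³) + R) + Y(-43, 120) = (-94 - 9030) - 1/47*(-43) = -9124 + 43/47 = -428785/47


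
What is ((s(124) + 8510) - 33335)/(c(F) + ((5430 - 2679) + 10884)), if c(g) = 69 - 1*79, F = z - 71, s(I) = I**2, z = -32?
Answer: -9449/13625 ≈ -0.69350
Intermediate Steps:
F = -103 (F = -32 - 71 = -103)
c(g) = -10 (c(g) = 69 - 79 = -10)
((s(124) + 8510) - 33335)/(c(F) + ((5430 - 2679) + 10884)) = ((124**2 + 8510) - 33335)/(-10 + ((5430 - 2679) + 10884)) = ((15376 + 8510) - 33335)/(-10 + (2751 + 10884)) = (23886 - 33335)/(-10 + 13635) = -9449/13625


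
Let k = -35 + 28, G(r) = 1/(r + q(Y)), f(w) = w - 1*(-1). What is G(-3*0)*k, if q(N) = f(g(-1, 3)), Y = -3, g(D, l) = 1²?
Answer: -7/2 ≈ -3.5000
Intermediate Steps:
g(D, l) = 1
f(w) = 1 + w (f(w) = w + 1 = 1 + w)
q(N) = 2 (q(N) = 1 + 1 = 2)
G(r) = 1/(2 + r) (G(r) = 1/(r + 2) = 1/(2 + r))
k = -7
G(-3*0)*k = -7/(2 - 3*0) = -7/(2 + 0) = -7/2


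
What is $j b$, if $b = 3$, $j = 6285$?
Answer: $18855$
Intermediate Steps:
$j b = 6285 \cdot 3 = 18855$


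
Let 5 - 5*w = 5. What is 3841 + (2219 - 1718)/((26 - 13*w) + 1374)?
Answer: 5377901/1400 ≈ 3841.4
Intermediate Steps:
w = 0 (w = 1 - ⅕*5 = 1 - 1 = 0)
3841 + (2219 - 1718)/((26 - 13*w) + 1374) = 3841 + (2219 - 1718)/((26 - 13*0) + 1374) = 3841 + 501/((26 + 0) + 1374) = 3841 + 501/(26 + 1374) = 3841 + 501/1400 = 5377901/1400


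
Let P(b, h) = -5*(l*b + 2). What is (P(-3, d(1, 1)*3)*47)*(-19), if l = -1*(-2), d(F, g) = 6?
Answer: -17860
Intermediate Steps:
l = 2
P(b, h) = -10 - 10*b (P(b, h) = -5*(2*b + 2) = -5*(2 + 2*b) = -10 - 10*b)
(P(-3, d(1, 1)*3)*47)*(-19) = ((-10 - 10*(-3))*47)*(-19) = ((-10 + 30)*47)*(-19) = (20*47)*(-19) = 940*(-19) = -17860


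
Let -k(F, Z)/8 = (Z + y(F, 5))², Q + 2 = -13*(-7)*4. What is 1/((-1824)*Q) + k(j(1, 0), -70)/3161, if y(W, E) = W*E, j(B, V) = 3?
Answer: -15978972761/2087170368 ≈ -7.6558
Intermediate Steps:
y(W, E) = E*W
Q = 362 (Q = -2 - 13*(-7)*4 = -2 + 91*4 = -2 + 364 = 362)
k(F, Z) = -8*(Z + 5*F)²
1/((-1824)*Q) + k(j(1, 0), -70)/3161 = 1/(-1824*362) - 8*(-70 + 5*3)²/3161 = -1/1824*1/362 - 8*(-70 + 15)²*(1/3161) = -1/660288 - 8*(-55)²*(1/3161) = -1/660288 - 8*3025*(1/3161) = -1/660288 - 24200*1/3161 = -1/660288 - 24200/3161 = -15978972761/2087170368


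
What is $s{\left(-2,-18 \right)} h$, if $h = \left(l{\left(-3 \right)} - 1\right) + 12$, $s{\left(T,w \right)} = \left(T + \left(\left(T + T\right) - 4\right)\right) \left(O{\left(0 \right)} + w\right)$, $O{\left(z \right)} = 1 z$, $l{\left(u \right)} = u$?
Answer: $1440$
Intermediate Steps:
$O{\left(z \right)} = z$
$s{\left(T,w \right)} = w \left(-4 + 3 T\right)$ ($s{\left(T,w \right)} = \left(T + \left(\left(T + T\right) - 4\right)\right) \left(0 + w\right) = \left(T + \left(2 T - 4\right)\right) w = \left(T + \left(-4 + 2 T\right)\right) w = \left(-4 + 3 T\right) w = w \left(-4 + 3 T\right)$)
$h = 8$ ($h = \left(-3 - 1\right) + 12 = -4 + 12 = 8$)
$s{\left(-2,-18 \right)} h = - 18 \left(-4 + 3 \left(-2\right)\right) 8 = - 18 \left(-4 - 6\right) 8 = \left(-18\right) \left(-10\right) 8 = 180 \cdot 8 = 1440$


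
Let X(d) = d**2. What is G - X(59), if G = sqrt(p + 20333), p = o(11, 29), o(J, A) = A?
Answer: -3481 + sqrt(20362) ≈ -3338.3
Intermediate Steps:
p = 29
G = sqrt(20362) (G = sqrt(29 + 20333) = sqrt(20362) ≈ 142.70)
G - X(59) = sqrt(20362) - 1*59**2 = sqrt(20362) - 1*3481 = sqrt(20362) - 3481 = -3481 + sqrt(20362)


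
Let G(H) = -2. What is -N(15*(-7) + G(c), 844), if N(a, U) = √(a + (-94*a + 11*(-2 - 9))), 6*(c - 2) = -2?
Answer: -√9830 ≈ -99.146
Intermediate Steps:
c = 5/3 (c = 2 + (⅙)*(-2) = 2 - ⅓ = 5/3 ≈ 1.6667)
N(a, U) = √(-121 - 93*a) (N(a, U) = √(a + (-94*a + 11*(-11))) = √(a + (-94*a - 121)) = √(a + (-121 - 94*a)) = √(-121 - 93*a))
-N(15*(-7) + G(c), 844) = -√(-121 - 93*(15*(-7) - 2)) = -√(-121 - 93*(-105 - 2)) = -√(-121 - 93*(-107)) = -√(-121 + 9951) = -√9830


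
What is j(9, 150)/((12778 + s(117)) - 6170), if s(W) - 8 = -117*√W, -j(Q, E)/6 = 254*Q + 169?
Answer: -97453680/42169843 - 5170230*√13/42169843 ≈ -2.7530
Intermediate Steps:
j(Q, E) = -1014 - 1524*Q (j(Q, E) = -6*(254*Q + 169) = -6*(169 + 254*Q) = -1014 - 1524*Q)
s(W) = 8 - 117*√W
j(9, 150)/((12778 + s(117)) - 6170) = (-1014 - 1524*9)/((12778 + (8 - 351*√13)) - 6170) = (-1014 - 13716)/((12778 + (8 - 351*√13)) - 6170) = -14730/((12778 + (8 - 351*√13)) - 6170) = -14730/((12786 - 351*√13) - 6170) = -14730/(6616 - 351*√13)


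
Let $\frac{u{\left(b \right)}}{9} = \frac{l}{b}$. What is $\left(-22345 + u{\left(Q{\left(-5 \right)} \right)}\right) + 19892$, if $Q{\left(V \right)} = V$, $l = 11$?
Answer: $- \frac{12364}{5} \approx -2472.8$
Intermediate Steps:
$u{\left(b \right)} = \frac{99}{b}$ ($u{\left(b \right)} = 9 \frac{11}{b} = \frac{99}{b}$)
$\left(-22345 + u{\left(Q{\left(-5 \right)} \right)}\right) + 19892 = \left(-22345 + \frac{99}{-5}\right) + 19892 = \left(-22345 + 99 \left(- \frac{1}{5}\right)\right) + 19892 = \left(-22345 - \frac{99}{5}\right) + 19892 = - \frac{111824}{5} + 19892 = - \frac{12364}{5}$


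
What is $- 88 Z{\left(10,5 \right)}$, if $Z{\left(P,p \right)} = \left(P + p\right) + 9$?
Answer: $-2112$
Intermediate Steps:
$Z{\left(P,p \right)} = 9 + P + p$
$- 88 Z{\left(10,5 \right)} = - 88 \left(9 + 10 + 5\right) = \left(-88\right) 24 = -2112$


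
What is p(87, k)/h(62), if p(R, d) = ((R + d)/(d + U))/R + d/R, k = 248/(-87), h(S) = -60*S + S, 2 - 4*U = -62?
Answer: -353215/31674387888 ≈ -1.1151e-5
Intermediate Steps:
U = 16 (U = 1/2 - 1/4*(-62) = 1/2 + 31/2 = 16)
h(S) = -59*S
k = -248/87 (k = 248*(-1/87) = -248/87 ≈ -2.8506)
p(R, d) = d/R + (R + d)/(R*(16 + d)) (p(R, d) = ((R + d)/(d + 16))/R + d/R = ((R + d)/(16 + d))/R + d/R = (R + d)/(R*(16 + d)) + d/R = d/R + (R + d)/(R*(16 + d)))
p(87, k)/h(62) = ((87 + (-248/87)**2 + 17*(-248/87))/(87*(16 - 248/87)))/((-59*62)) = ((87 + 61504/7569 - 4216/87)/(87*(1144/87)))/(-3658) = ((1/87)*(87/1144)*(353215/7569))*(-1/3658) = (353215/8658936)*(-1/3658) = -353215/31674387888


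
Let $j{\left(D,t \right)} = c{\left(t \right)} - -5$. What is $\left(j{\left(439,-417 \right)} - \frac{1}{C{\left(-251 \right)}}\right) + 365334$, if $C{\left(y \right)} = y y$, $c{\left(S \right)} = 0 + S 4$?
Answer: $\frac{22911636670}{63001} \approx 3.6367 \cdot 10^{5}$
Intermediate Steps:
$c{\left(S \right)} = 4 S$ ($c{\left(S \right)} = 0 + 4 S = 4 S$)
$C{\left(y \right)} = y^{2}$
$j{\left(D,t \right)} = 5 + 4 t$ ($j{\left(D,t \right)} = 4 t - -5 = 4 t + 5 = 5 + 4 t$)
$\left(j{\left(439,-417 \right)} - \frac{1}{C{\left(-251 \right)}}\right) + 365334 = \left(\left(5 + 4 \left(-417\right)\right) - \frac{1}{\left(-251\right)^{2}}\right) + 365334 = \left(\left(5 - 1668\right) - \frac{1}{63001}\right) + 365334 = \left(-1663 - \frac{1}{63001}\right) + 365334 = - \frac{104770664}{63001} + 365334 = \frac{22911636670}{63001}$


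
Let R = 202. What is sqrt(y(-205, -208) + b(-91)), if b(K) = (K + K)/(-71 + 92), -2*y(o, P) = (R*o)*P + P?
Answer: 7*I*sqrt(790998)/3 ≈ 2075.2*I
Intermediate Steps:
y(o, P) = -P/2 - 101*P*o (y(o, P) = -((202*o)*P + P)/2 = -(202*P*o + P)/2 = -(P + 202*P*o)/2 = -P/2 - 101*P*o)
b(K) = 2*K/21 (b(K) = (2*K)/21 = (2*K)*(1/21) = 2*K/21)
sqrt(y(-205, -208) + b(-91)) = sqrt(-1/2*(-208)*(1 + 202*(-205)) + (2/21)*(-91)) = sqrt(-1/2*(-208)*(1 - 41410) - 26/3) = sqrt(-1/2*(-208)*(-41409) - 26/3) = sqrt(-4306536 - 26/3) = sqrt(-12919634/3) = 7*I*sqrt(790998)/3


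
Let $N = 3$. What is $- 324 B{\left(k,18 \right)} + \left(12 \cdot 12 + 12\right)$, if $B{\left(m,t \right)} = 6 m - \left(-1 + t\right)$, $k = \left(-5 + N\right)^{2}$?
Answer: $-2112$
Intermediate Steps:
$k = 4$ ($k = \left(-5 + 3\right)^{2} = \left(-2\right)^{2} = 4$)
$B{\left(m,t \right)} = 1 - t + 6 m$
$- 324 B{\left(k,18 \right)} + \left(12 \cdot 12 + 12\right) = - 324 \left(1 - 18 + 6 \cdot 4\right) + \left(12 \cdot 12 + 12\right) = - 324 \left(1 - 18 + 24\right) + \left(144 + 12\right) = \left(-324\right) 7 + 156 = -2268 + 156 = -2112$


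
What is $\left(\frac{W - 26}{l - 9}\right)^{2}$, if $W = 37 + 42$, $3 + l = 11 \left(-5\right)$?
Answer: $\frac{2809}{4489} \approx 0.62575$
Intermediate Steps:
$l = -58$ ($l = -3 + 11 \left(-5\right) = -3 - 55 = -58$)
$W = 79$
$\left(\frac{W - 26}{l - 9}\right)^{2} = \left(\frac{79 - 26}{-58 - 9}\right)^{2} = \left(\frac{53}{-67}\right)^{2} = \left(53 \left(- \frac{1}{67}\right)\right)^{2} = \left(- \frac{53}{67}\right)^{2} = \frac{2809}{4489}$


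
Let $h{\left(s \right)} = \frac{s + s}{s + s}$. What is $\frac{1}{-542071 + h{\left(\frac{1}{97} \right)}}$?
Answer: $- \frac{1}{542070} \approx -1.8448 \cdot 10^{-6}$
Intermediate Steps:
$h{\left(s \right)} = 1$ ($h{\left(s \right)} = \frac{2 s}{2 s} = 2 s \frac{1}{2 s} = 1$)
$\frac{1}{-542071 + h{\left(\frac{1}{97} \right)}} = \frac{1}{-542071 + 1} = \frac{1}{-542070} = - \frac{1}{542070}$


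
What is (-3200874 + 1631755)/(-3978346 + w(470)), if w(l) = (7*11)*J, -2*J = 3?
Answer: 3138238/7956923 ≈ 0.39440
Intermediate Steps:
J = -3/2 (J = -½*3 = -3/2 ≈ -1.5000)
w(l) = -231/2 (w(l) = (7*11)*(-3/2) = 77*(-3/2) = -231/2)
(-3200874 + 1631755)/(-3978346 + w(470)) = (-3200874 + 1631755)/(-3978346 - 231/2) = -1569119/(-7956923/2) = -1569119*(-2/7956923) = 3138238/7956923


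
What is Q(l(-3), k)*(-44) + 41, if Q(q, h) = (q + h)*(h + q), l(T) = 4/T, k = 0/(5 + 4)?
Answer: -335/9 ≈ -37.222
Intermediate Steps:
k = 0 (k = 0/9 = 0*(⅑) = 0)
Q(q, h) = (h + q)² (Q(q, h) = (h + q)*(h + q) = (h + q)²)
Q(l(-3), k)*(-44) + 41 = (0 + 4/(-3))²*(-44) + 41 = (0 + 4*(-⅓))²*(-44) + 41 = (0 - 4/3)²*(-44) + 41 = (-4/3)²*(-44) + 41 = (16/9)*(-44) + 41 = -704/9 + 41 = -335/9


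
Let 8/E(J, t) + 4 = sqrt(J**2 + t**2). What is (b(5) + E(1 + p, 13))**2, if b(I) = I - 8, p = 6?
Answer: 85857/10201 - 2296*sqrt(218)/10201 ≈ 5.0933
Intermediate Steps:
E(J, t) = 8/(-4 + sqrt(J**2 + t**2))
b(I) = -8 + I
(b(5) + E(1 + p, 13))**2 = ((-8 + 5) + 8/(-4 + sqrt((1 + 6)**2 + 13**2)))**2 = (-3 + 8/(-4 + sqrt(7**2 + 169)))**2 = (-3 + 8/(-4 + sqrt(49 + 169)))**2 = (-3 + 8/(-4 + sqrt(218)))**2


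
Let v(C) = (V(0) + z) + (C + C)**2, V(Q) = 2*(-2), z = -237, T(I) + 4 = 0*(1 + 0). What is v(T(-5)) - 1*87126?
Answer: -87303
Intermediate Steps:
T(I) = -4 (T(I) = -4 + 0*(1 + 0) = -4 + 0*1 = -4 + 0 = -4)
V(Q) = -4
v(C) = -241 + 4*C**2 (v(C) = (-4 - 237) + (C + C)**2 = -241 + (2*C)**2 = -241 + 4*C**2)
v(T(-5)) - 1*87126 = (-241 + 4*(-4)**2) - 1*87126 = (-241 + 4*16) - 87126 = (-241 + 64) - 87126 = -177 - 87126 = -87303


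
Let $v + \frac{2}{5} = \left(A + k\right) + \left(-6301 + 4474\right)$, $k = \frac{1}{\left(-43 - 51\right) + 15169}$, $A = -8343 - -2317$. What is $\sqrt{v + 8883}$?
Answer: $\frac{\sqrt{1039921807}}{1005} \approx 32.087$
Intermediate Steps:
$A = -6026$ ($A = -8343 + 2317 = -6026$)
$k = \frac{1}{15075}$ ($k = \frac{1}{\left(-43 - 51\right) + 15169} = \frac{1}{-94 + 15169} = \frac{1}{15075} \approx 6.6335 \cdot 10^{-5}$)
$v = - \frac{118390004}{15075}$ ($v = - \frac{2}{5} + \left(\left(-6026 + \frac{1}{15075}\right) + \left(-6301 + 4474\right)\right) = - \frac{2}{5} - \frac{118383974}{15075} = - \frac{118390004}{15075} \approx -7853.4$)
$\sqrt{v + 8883} = \sqrt{- \frac{118390004}{15075} + 8883} = \sqrt{\frac{15521221}{15075}} = \frac{\sqrt{1039921807}}{1005}$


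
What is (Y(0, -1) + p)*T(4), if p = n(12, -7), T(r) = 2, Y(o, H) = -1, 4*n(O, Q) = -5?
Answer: -9/2 ≈ -4.5000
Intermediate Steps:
n(O, Q) = -5/4 (n(O, Q) = (¼)*(-5) = -5/4)
p = -5/4 ≈ -1.2500
(Y(0, -1) + p)*T(4) = (-1 - 5/4)*2 = -9/4*2 = -9/2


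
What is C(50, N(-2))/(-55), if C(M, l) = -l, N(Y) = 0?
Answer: 0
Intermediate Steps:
C(50, N(-2))/(-55) = -1*0/(-55) = 0*(-1/55) = 0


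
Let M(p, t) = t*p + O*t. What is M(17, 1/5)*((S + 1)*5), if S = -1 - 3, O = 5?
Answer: -66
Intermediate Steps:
M(p, t) = 5*t + p*t (M(p, t) = t*p + 5*t = p*t + 5*t = 5*t + p*t)
S = -4
M(17, 1/5)*((S + 1)*5) = ((5 + 17)/5)*((-4 + 1)*5) = ((⅕)*22)*(-3*5) = (22/5)*(-15) = -66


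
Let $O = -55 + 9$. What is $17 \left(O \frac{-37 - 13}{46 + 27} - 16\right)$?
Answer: $\frac{19244}{73} \approx 263.62$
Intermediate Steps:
$O = -46$
$17 \left(O \frac{-37 - 13}{46 + 27} - 16\right) = 17 \left(- 46 \frac{-37 - 13}{46 + 27} - 16\right) = 17 \left(- 46 \left(- \frac{50}{73}\right) - 16\right) = 17 \left(- 46 \left(\left(-50\right) \frac{1}{73}\right) - 16\right) = 17 \left(\left(-46\right) \left(- \frac{50}{73}\right) - 16\right) = 17 \left(\frac{2300}{73} - 16\right) = 17 \cdot \frac{1132}{73} = \frac{19244}{73}$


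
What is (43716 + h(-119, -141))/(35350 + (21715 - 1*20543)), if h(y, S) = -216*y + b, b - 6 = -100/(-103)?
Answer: 3575489/1880883 ≈ 1.9010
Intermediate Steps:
b = 718/103 (b = 6 - 100/(-103) = 6 - 100*(-1/103) = 6 + 100/103 = 718/103 ≈ 6.9709)
h(y, S) = 718/103 - 216*y (h(y, S) = -216*y + 718/103 = 718/103 - 216*y)
(43716 + h(-119, -141))/(35350 + (21715 - 1*20543)) = (43716 + (718/103 - 216*(-119)))/(35350 + (21715 - 1*20543)) = (43716 + (718/103 + 25704))/(35350 + (21715 - 20543)) = (43716 + 2648230/103)/(35350 + 1172) = (7150978/103)/36522 = (7150978/103)*(1/36522) = 3575489/1880883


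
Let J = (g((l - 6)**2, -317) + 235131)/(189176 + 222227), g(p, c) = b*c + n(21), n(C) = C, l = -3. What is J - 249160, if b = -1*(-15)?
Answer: -102504941083/411403 ≈ -2.4916e+5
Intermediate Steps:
b = 15
g(p, c) = 21 + 15*c (g(p, c) = 15*c + 21 = 21 + 15*c)
J = 230397/411403 (J = ((21 + 15*(-317)) + 235131)/(189176 + 222227) = ((21 - 4755) + 235131)/411403 = (-4734 + 235131)*(1/411403) = 230397*(1/411403) = 230397/411403 ≈ 0.56003)
J - 249160 = 230397/411403 - 249160 = -102504941083/411403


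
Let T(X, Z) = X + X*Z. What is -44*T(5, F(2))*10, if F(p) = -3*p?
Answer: 11000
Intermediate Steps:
-44*T(5, F(2))*10 = -220*(1 - 3*2)*10 = -220*(1 - 6)*10 = -220*(-5)*10 = -44*(-25)*10 = 1100*10 = 11000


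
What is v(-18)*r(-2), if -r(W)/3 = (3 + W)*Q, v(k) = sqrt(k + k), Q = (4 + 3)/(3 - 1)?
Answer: -63*I ≈ -63.0*I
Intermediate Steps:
Q = 7/2 ≈ 3.5000
v(k) = sqrt(2)*sqrt(k) (v(k) = sqrt(2*k) = sqrt(2)*sqrt(k))
r(W) = -63/2 - 21*W/2 (r(W) = -3*(3 + W)*7/2 = -3*(21/2 + 7*W/2) = -63/2 - 21*W/2)
v(-18)*r(-2) = (sqrt(2)*sqrt(-18))*(-63/2 - 21/2*(-2)) = (sqrt(2)*(3*I*sqrt(2)))*(-63/2 + 21) = (6*I)*(-21/2) = -63*I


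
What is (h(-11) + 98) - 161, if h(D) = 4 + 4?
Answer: -55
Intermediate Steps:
h(D) = 8
(h(-11) + 98) - 161 = (8 + 98) - 161 = 106 - 161 = -55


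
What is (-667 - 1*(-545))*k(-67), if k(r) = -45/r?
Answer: -5490/67 ≈ -81.940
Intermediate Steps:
(-667 - 1*(-545))*k(-67) = (-667 - 1*(-545))*(-45/(-67)) = (-667 + 545)*(-45*(-1/67)) = -122*45/67 = -5490/67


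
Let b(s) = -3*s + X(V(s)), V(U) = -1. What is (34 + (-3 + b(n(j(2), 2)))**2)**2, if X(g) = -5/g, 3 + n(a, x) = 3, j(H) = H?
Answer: 1444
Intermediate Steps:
n(a, x) = 0 (n(a, x) = -3 + 3 = 0)
b(s) = 5 - 3*s (b(s) = -3*s - 5/(-1) = -3*s - 5*(-1) = -3*s + 5 = 5 - 3*s)
(34 + (-3 + b(n(j(2), 2)))**2)**2 = (34 + (-3 + (5 - 3*0))**2)**2 = (34 + (-3 + (5 + 0))**2)**2 = (34 + (-3 + 5)**2)**2 = (34 + 2**2)**2 = (34 + 4)**2 = 38**2 = 1444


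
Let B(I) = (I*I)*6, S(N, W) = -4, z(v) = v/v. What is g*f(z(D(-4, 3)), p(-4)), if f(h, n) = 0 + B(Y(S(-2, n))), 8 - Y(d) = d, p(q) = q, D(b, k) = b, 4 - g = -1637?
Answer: 1417824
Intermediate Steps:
g = 1641 (g = 4 - 1*(-1637) = 4 + 1637 = 1641)
z(v) = 1
Y(d) = 8 - d
B(I) = 6*I² (B(I) = I²*6 = 6*I²)
f(h, n) = 864 (f(h, n) = 0 + 6*(8 - 1*(-4))² = 0 + 6*(8 + 4)² = 0 + 6*12² = 0 + 6*144 = 0 + 864 = 864)
g*f(z(D(-4, 3)), p(-4)) = 1641*864 = 1417824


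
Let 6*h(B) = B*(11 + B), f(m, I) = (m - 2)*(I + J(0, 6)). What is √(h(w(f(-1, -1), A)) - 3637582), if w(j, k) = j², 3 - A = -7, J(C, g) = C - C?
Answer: 4*I*√227347 ≈ 1907.2*I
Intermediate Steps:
J(C, g) = 0
A = 10 (A = 3 - 1*(-7) = 3 + 7 = 10)
f(m, I) = I*(-2 + m) (f(m, I) = (m - 2)*(I + 0) = (-2 + m)*I = I*(-2 + m))
h(B) = B*(11 + B)/6 (h(B) = (B*(11 + B))/6 = B*(11 + B)/6)
√(h(w(f(-1, -1), A)) - 3637582) = √((-(-2 - 1))²*(11 + (-(-2 - 1))²)/6 - 3637582) = √((-1*(-3))²*(11 + (-1*(-3))²)/6 - 3637582) = √((⅙)*3²*(11 + 3²) - 3637582) = √((⅙)*9*(11 + 9) - 3637582) = √((⅙)*9*20 - 3637582) = √(30 - 3637582) = √(-3637552) = 4*I*√227347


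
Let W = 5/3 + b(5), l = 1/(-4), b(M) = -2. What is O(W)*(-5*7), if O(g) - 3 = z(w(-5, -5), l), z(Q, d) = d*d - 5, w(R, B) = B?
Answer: 1085/16 ≈ 67.813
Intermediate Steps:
l = -¼ ≈ -0.25000
W = -⅓ (W = 5/3 - 2 = -⅓ ≈ -0.33333)
z(Q, d) = -5 + d² (z(Q, d) = d² - 5 = -5 + d²)
O(g) = -31/16 (O(g) = 3 + (-5 + (-¼)²) = 3 + (-5 + 1/16) = 3 - 79/16 = -31/16)
O(W)*(-5*7) = -(-155)*7/16 = -31/16*(-35) = 1085/16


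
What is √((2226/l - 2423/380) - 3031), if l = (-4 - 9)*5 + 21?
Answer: I*√13488549635/2090 ≈ 55.569*I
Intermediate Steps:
l = -44 (l = -13*5 + 21 = -65 + 21 = -44)
√((2226/l - 2423/380) - 3031) = √((2226/(-44) - 2423/380) - 3031) = √((2226*(-1/44) - 2423*1/380) - 3031) = √((-1113/22 - 2423/380) - 3031) = √(-238123/4180 - 3031) = √(-12907703/4180) = I*√13488549635/2090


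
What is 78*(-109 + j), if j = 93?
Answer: -1248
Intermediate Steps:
78*(-109 + j) = 78*(-109 + 93) = 78*(-16) = -1248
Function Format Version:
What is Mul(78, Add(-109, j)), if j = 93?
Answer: -1248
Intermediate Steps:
Mul(78, Add(-109, j)) = Mul(78, Add(-109, 93)) = Mul(78, -16) = -1248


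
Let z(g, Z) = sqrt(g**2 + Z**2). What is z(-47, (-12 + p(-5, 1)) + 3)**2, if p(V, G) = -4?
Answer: 2378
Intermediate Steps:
z(g, Z) = sqrt(Z**2 + g**2)
z(-47, (-12 + p(-5, 1)) + 3)**2 = (sqrt(((-12 - 4) + 3)**2 + (-47)**2))**2 = (sqrt((-16 + 3)**2 + 2209))**2 = (sqrt((-13)**2 + 2209))**2 = (sqrt(169 + 2209))**2 = (sqrt(2378))**2 = 2378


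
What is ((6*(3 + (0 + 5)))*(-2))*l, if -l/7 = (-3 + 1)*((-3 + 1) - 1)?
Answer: 4032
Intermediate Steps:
l = -42 (l = -7*(-3 + 1)*((-3 + 1) - 1) = -(-14)*(-2 - 1) = -(-14)*(-3) = -7*6 = -42)
((6*(3 + (0 + 5)))*(-2))*l = ((6*(3 + (0 + 5)))*(-2))*(-42) = ((6*(3 + 5))*(-2))*(-42) = ((6*8)*(-2))*(-42) = (48*(-2))*(-42) = -96*(-42) = 4032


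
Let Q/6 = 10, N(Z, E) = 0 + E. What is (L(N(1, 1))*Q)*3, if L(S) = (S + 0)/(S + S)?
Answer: 90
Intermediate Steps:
N(Z, E) = E
L(S) = ½ (L(S) = S/((2*S)) = S*(1/(2*S)) = ½)
Q = 60 (Q = 6*10 = 60)
(L(N(1, 1))*Q)*3 = ((½)*60)*3 = 30*3 = 90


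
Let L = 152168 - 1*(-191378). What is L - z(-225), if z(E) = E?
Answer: 343771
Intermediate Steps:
L = 343546 (L = 152168 + 191378 = 343546)
L - z(-225) = 343546 - 1*(-225) = 343546 + 225 = 343771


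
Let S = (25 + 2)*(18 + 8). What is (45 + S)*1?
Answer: 747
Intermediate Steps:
S = 702 (S = 27*26 = 702)
(45 + S)*1 = (45 + 702)*1 = 747*1 = 747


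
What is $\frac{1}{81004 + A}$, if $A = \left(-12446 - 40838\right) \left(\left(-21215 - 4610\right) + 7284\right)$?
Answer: $\frac{1}{988019648} \approx 1.0121 \cdot 10^{-9}$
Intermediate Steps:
$A = 987938644$ ($A = - 53284 \left(\left(-21215 - 4610\right) + 7284\right) = - 53284 \left(-25825 + 7284\right) = \left(-53284\right) \left(-18541\right) = 987938644$)
$\frac{1}{81004 + A} = \frac{1}{81004 + 987938644} = \frac{1}{988019648}$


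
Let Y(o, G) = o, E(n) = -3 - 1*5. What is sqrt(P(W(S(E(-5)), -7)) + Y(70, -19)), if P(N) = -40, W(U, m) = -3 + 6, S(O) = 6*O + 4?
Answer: sqrt(30) ≈ 5.4772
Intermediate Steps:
E(n) = -8 (E(n) = -3 - 5 = -8)
S(O) = 4 + 6*O
W(U, m) = 3
sqrt(P(W(S(E(-5)), -7)) + Y(70, -19)) = sqrt(-40 + 70) = sqrt(30)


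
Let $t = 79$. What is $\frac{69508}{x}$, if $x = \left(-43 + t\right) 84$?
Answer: $\frac{17377}{756} \approx 22.985$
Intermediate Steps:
$x = 3024$ ($x = \left(-43 + 79\right) 84 = 36 \cdot 84 = 3024$)
$\frac{69508}{x} = \frac{69508}{3024} = 69508 \cdot \frac{1}{3024} = \frac{17377}{756}$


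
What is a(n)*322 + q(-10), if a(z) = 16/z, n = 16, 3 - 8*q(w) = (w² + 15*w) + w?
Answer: 2639/8 ≈ 329.88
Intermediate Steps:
q(w) = 3/8 - 2*w - w²/8 (q(w) = 3/8 - ((w² + 15*w) + w)/8 = 3/8 - (w² + 16*w)/8 = 3/8 + (-2*w - w²/8) = 3/8 - 2*w - w²/8)
a(n)*322 + q(-10) = (16/16)*322 + (3/8 - 2*(-10) - ⅛*(-10)²) = (16*(1/16))*322 + (3/8 + 20 - ⅛*100) = 1*322 + (3/8 + 20 - 25/2) = 322 + 63/8 = 2639/8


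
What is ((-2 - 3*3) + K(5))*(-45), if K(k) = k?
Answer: 270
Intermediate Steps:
((-2 - 3*3) + K(5))*(-45) = ((-2 - 3*3) + 5)*(-45) = ((-2 - 9) + 5)*(-45) = (-11 + 5)*(-45) = -6*(-45) = 270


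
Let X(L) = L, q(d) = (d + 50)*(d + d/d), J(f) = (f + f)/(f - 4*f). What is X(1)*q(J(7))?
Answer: 148/9 ≈ 16.444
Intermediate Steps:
J(f) = -⅔ (J(f) = (2*f)/((-3*f)) = (2*f)*(-1/(3*f)) = -⅔)
q(d) = (1 + d)*(50 + d) (q(d) = (50 + d)*(d + 1) = (50 + d)*(1 + d) = (1 + d)*(50 + d))
X(1)*q(J(7)) = 1*(50 + (-⅔)² + 51*(-⅔)) = 1*(50 + 4/9 - 34) = 1*(148/9) = 148/9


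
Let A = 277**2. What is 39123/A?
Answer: 39123/76729 ≈ 0.50989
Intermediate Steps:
A = 76729
39123/A = 39123/76729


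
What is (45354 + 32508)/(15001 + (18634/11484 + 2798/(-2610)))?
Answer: 67739940/13051349 ≈ 5.1903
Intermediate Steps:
(45354 + 32508)/(15001 + (18634/11484 + 2798/(-2610))) = 77862/(15001 + (18634*(1/11484) + 2798*(-1/2610))) = 77862/(15001 + (847/522 - 1399/1305)) = 77862/(15001 + 479/870) = 77862/(13051349/870) = 77862*(870/13051349) = 67739940/13051349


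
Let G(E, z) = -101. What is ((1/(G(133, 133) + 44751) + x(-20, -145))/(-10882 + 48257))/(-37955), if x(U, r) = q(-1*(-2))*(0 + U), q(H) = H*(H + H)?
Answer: 7143999/63339066781250 ≈ 1.1279e-7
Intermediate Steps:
q(H) = 2*H² (q(H) = H*(2*H) = 2*H²)
x(U, r) = 8*U (x(U, r) = (2*(-1*(-2))²)*(0 + U) = (2*2²)*U = (2*4)*U = 8*U)
((1/(G(133, 133) + 44751) + x(-20, -145))/(-10882 + 48257))/(-37955) = ((1/(-101 + 44751) + 8*(-20))/(-10882 + 48257))/(-37955) = ((1/44650 - 160)/37375)*(-1/37955) = ((1/44650 - 160)*(1/37375))*(-1/37955) = -7143999/44650*1/37375*(-1/37955) = -7143999/1668793750*(-1/37955) = 7143999/63339066781250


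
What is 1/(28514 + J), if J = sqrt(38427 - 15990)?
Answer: 28514/813025759 - 9*sqrt(277)/813025759 ≈ 3.4887e-5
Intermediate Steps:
J = 9*sqrt(277) (J = sqrt(22437) = 9*sqrt(277) ≈ 149.79)
1/(28514 + J) = 1/(28514 + 9*sqrt(277))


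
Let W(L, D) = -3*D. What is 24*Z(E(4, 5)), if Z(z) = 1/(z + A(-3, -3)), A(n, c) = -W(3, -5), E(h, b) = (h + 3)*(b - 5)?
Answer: -8/5 ≈ -1.6000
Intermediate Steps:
E(h, b) = (-5 + b)*(3 + h) (E(h, b) = (3 + h)*(-5 + b) = (-5 + b)*(3 + h))
A(n, c) = -15 (A(n, c) = -(-3)*(-5) = -1*15 = -15)
Z(z) = 1/(-15 + z) (Z(z) = 1/(z - 15) = 1/(-15 + z))
24*Z(E(4, 5)) = 24/(-15 + (-15 - 5*4 + 3*5 + 5*4)) = 24/(-15 + (-15 - 20 + 15 + 20)) = 24/(-15 + 0) = 24/(-15) = 24*(-1/15) = -8/5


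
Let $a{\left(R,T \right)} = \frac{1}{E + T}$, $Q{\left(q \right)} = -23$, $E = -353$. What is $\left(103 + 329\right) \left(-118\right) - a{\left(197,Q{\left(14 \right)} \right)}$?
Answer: $- \frac{19166975}{376} \approx -50976.0$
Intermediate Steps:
$a{\left(R,T \right)} = \frac{1}{-353 + T}$
$\left(103 + 329\right) \left(-118\right) - a{\left(197,Q{\left(14 \right)} \right)} = \left(103 + 329\right) \left(-118\right) - \frac{1}{-353 - 23} = 432 \left(-118\right) - \frac{1}{-376} = -50976 - - \frac{1}{376} = -50976 + \frac{1}{376} = - \frac{19166975}{376}$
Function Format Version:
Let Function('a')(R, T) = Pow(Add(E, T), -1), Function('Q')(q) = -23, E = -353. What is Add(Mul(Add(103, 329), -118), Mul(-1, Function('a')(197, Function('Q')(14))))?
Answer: Rational(-19166975, 376) ≈ -50976.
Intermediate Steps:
Function('a')(R, T) = Pow(Add(-353, T), -1)
Add(Mul(Add(103, 329), -118), Mul(-1, Function('a')(197, Function('Q')(14)))) = Add(Mul(Add(103, 329), -118), Mul(-1, Pow(Add(-353, -23), -1))) = Add(Mul(432, -118), Mul(-1, Pow(-376, -1))) = Add(-50976, Mul(-1, Rational(-1, 376))) = Add(-50976, Rational(1, 376)) = Rational(-19166975, 376)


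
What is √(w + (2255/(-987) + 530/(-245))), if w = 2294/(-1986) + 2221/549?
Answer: I*√618560397420401/19928517 ≈ 1.248*I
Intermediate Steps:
w = 525250/181719 (w = 2294*(-1/1986) + 2221*(1/549) = -1147/993 + 2221/549 = 525250/181719 ≈ 2.8905)
√(w + (2255/(-987) + 530/(-245))) = √(525250/181719 + (2255/(-987) + 530/(-245))) = √(525250/181719 + (2255*(-1/987) + 530*(-1/245))) = √(525250/181719 + (-2255/987 - 106/49)) = √(525250/181719 - 30731/6909) = √(-651818113/418498857) = I*√618560397420401/19928517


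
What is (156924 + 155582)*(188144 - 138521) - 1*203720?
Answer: 15507281518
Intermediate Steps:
(156924 + 155582)*(188144 - 138521) - 1*203720 = 312506*49623 - 203720 = 15507485238 - 203720 = 15507281518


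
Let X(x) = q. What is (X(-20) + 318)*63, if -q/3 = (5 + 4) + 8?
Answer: 16821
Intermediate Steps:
q = -51 (q = -3*((5 + 4) + 8) = -3*(9 + 8) = -3*17 = -51)
X(x) = -51
(X(-20) + 318)*63 = (-51 + 318)*63 = 267*63 = 16821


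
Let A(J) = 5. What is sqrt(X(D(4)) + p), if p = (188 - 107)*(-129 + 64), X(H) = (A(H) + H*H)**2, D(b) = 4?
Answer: 6*I*sqrt(134) ≈ 69.455*I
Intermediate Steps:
X(H) = (5 + H**2)**2 (X(H) = (5 + H*H)**2 = (5 + H**2)**2)
p = -5265 (p = 81*(-65) = -5265)
sqrt(X(D(4)) + p) = sqrt((5 + 4**2)**2 - 5265) = sqrt((5 + 16)**2 - 5265) = sqrt(21**2 - 5265) = sqrt(441 - 5265) = sqrt(-4824) = 6*I*sqrt(134)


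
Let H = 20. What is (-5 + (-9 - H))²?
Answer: 1156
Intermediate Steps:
(-5 + (-9 - H))² = (-5 + (-9 - 1*20))² = (-5 + (-9 - 20))² = (-5 - 29)² = (-34)² = 1156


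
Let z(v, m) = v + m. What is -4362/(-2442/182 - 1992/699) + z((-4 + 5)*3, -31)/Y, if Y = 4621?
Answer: 427375015130/1593861457 ≈ 268.14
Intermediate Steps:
z(v, m) = m + v
-4362/(-2442/182 - 1992/699) + z((-4 + 5)*3, -31)/Y = -4362/(-2442/182 - 1992/699) + (-31 + (-4 + 5)*3)/4621 = -4362/(-2442*1/182 - 1992*1/699) + (-31 + 1*3)*(1/4621) = -4362/(-1221/91 - 664/233) + (-31 + 3)*(1/4621) = -4362/(-344917/21203) - 28*1/4621 = -4362*(-21203/344917) - 28/4621 = 92487486/344917 - 28/4621 = 427375015130/1593861457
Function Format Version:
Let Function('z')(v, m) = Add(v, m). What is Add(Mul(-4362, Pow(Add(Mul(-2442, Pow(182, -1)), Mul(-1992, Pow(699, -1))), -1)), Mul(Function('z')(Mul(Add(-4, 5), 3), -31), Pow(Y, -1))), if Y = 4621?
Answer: Rational(427375015130, 1593861457) ≈ 268.14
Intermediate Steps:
Function('z')(v, m) = Add(m, v)
Add(Mul(-4362, Pow(Add(Mul(-2442, Pow(182, -1)), Mul(-1992, Pow(699, -1))), -1)), Mul(Function('z')(Mul(Add(-4, 5), 3), -31), Pow(Y, -1))) = Add(Mul(-4362, Pow(Add(Mul(-2442, Pow(182, -1)), Mul(-1992, Pow(699, -1))), -1)), Mul(Add(-31, Mul(Add(-4, 5), 3)), Pow(4621, -1))) = Add(Mul(-4362, Pow(Add(Mul(-2442, Rational(1, 182)), Mul(-1992, Rational(1, 699))), -1)), Mul(Add(-31, Mul(1, 3)), Rational(1, 4621))) = Add(Mul(-4362, Pow(Add(Rational(-1221, 91), Rational(-664, 233)), -1)), Mul(Add(-31, 3), Rational(1, 4621))) = Add(Mul(-4362, Pow(Rational(-344917, 21203), -1)), Mul(-28, Rational(1, 4621))) = Add(Mul(-4362, Rational(-21203, 344917)), Rational(-28, 4621)) = Add(Rational(92487486, 344917), Rational(-28, 4621)) = Rational(427375015130, 1593861457)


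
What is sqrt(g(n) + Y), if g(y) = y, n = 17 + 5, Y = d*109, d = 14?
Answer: 6*sqrt(43) ≈ 39.345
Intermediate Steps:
Y = 1526 (Y = 14*109 = 1526)
n = 22
sqrt(g(n) + Y) = sqrt(22 + 1526) = sqrt(1548) = 6*sqrt(43)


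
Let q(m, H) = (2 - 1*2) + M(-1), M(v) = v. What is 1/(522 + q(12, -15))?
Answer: 1/521 ≈ 0.0019194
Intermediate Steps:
q(m, H) = -1 (q(m, H) = (2 - 1*2) - 1 = (2 - 2) - 1 = 0 - 1 = -1)
1/(522 + q(12, -15)) = 1/(522 - 1) = 1/521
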